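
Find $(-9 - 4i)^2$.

(a + bi)^2 = a^2 - b^2 + 2abi
= (-9)^2 - (-4)^2 + 2*(-9)*(-4)i
= 65 + 72i


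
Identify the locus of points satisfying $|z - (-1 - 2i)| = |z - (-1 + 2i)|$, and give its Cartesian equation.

|z - z1| = |z - z2| means z is equidistant from z1 and z2,
i.e. the perpendicular bisector of the segment from (-1, -2) to (-1, 2) (midpoint (-1, 0)).
With z = x + yi, square both sides:
(x - (-1))^2 + (y - (-2))^2 = (x - (-1))^2 + (y - 2)^2
The x^2 and y^2 terms cancel: 0x + 8y = 5 - 5 = 0
Simplify: y = 0
Locus: Perpendicular bisector of the segment from (-1, -2) to (-1, 2): the line y = 0


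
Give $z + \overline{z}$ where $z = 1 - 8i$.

z + conjugate(z) = (a + bi) + (a - bi) = 2a
= 2 * 1 = 2


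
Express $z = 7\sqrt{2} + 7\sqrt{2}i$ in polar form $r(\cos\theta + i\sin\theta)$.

r = |z| = sqrt(a^2 + b^2) = sqrt((7*sqrt(2))^2 + (7*sqrt(2))^2) = sqrt(98 + 98) = sqrt(196) = 14
θ = arctan(b/a) = arctan(9.8995/9.8995) (quadrant-adjusted) = 45°
z = 14(cos 45° + i sin 45°)


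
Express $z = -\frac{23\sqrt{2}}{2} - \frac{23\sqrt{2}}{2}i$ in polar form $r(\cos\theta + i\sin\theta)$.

r = |z| = sqrt(a^2 + b^2) = sqrt((-23*sqrt(2)/2)^2 + (-23*sqrt(2)/2)^2) = sqrt(529/2 + 529/2) = sqrt(529) = 23
θ = arctan(b/a) = arctan(-16.2635/-16.2635) (quadrant-adjusted) = 225°
z = 23(cos 225° + i sin 225°)


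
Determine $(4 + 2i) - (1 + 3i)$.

(4 - 1) + (2 - 3)i = 3 - i


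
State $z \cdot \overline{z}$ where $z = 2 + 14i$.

z * conjugate(z) = |z|^2 = a^2 + b^2
= 2^2 + 14^2 = 200


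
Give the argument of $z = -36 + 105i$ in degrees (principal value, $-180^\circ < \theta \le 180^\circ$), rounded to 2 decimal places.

θ = arctan(b/a) = arctan(105/-36) (quadrant-adjusted) = 108.92°


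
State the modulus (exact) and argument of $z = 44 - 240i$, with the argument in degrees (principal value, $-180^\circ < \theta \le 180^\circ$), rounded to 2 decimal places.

|z| = sqrt(44^2 + (-240)^2) = 244
arg(z) = arctan(b/a) = arctan(-240/44) (quadrant-adjusted) = -79.61°


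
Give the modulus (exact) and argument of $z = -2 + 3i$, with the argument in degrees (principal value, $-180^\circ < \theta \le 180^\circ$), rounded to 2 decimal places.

|z| = sqrt((-2)^2 + 3^2) = sqrt(13)
arg(z) = arctan(b/a) = arctan(3/-2) (quadrant-adjusted) = 123.69°


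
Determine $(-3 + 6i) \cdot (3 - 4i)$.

(a1*a2 - b1*b2) + (a1*b2 + b1*a2)i
= (-9 - (-24)) + (12 + 18)i
= 15 + 30i


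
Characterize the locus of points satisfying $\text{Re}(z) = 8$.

Re(z) = x where z = x + yi; the equation x = 8 is satisfied by all points with that x-coordinate
Locus: Vertical line x = 8


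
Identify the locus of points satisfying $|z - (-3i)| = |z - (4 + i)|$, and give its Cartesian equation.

|z - z1| = |z - z2| means z is equidistant from z1 and z2,
i.e. the perpendicular bisector of the segment from (0, -3) to (4, 1) (midpoint (2, -1)).
With z = x + yi, square both sides:
(x - 0)^2 + (y - (-3))^2 = (x - 4)^2 + (y - 1)^2
The x^2 and y^2 terms cancel: 8x + 8y = 17 - 9 = 8
Simplify: x + y = 1
Locus: Perpendicular bisector of the segment from (0, -3) to (4, 1): the line x + y = 1


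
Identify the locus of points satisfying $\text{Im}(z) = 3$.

Im(z) = y where z = x + yi; the equation y = 3 is satisfied by all points with that y-coordinate
Locus: Horizontal line y = 3


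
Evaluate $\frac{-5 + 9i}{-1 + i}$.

Multiply numerator and denominator by conjugate (-1 - i):
= (-5 + 9i)(-1 - i) / ((-1)^2 + 1^2)
= (14 - 4i) / 2
= 7 - 2i


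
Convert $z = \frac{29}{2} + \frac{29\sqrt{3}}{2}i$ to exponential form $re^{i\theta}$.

r = |z| = sqrt((29/2)^2 + (29*sqrt(3)/2)^2) = sqrt(841/4 + 2523/4) = sqrt(841) = 29
θ = arctan(b/a) = arctan(25.1147/14.5) (quadrant-adjusted) = 60° = π/3
z = 29e^(i*π/3)


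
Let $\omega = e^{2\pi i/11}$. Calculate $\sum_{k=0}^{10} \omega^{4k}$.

Let ζ = ω^4 = e^(2πi·4/11). Since 11 ∤ 4, ζ ≠ 1.
Sum = Σ_{k=0}^{10} ζ^k = (ζ^11 - 1)/(ζ - 1) = (ω^{4·11} - 1)/(ζ - 1) = (1 - 1)/(ζ - 1) = 0


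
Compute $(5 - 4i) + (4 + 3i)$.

(5 + 4) + (-4 + 3)i = 9 - i


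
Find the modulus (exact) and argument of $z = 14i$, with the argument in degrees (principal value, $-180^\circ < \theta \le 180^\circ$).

|z| = sqrt(0^2 + 14^2) = 14
a = 0 and b > 0, so z lies on the positive imaginary axis: arg(z) = 90°


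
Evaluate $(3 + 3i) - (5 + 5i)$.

(3 - 5) + (3 - 5)i = -2 - 2i


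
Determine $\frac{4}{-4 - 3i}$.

Multiply numerator and denominator by conjugate (-4 + 3i):
= (4)(-4 + 3i) / ((-4)^2 + (-3)^2)
= (-16 + 12i) / 25
= -16/25 + (12/25)i


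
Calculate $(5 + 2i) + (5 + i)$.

(5 + 5) + (2 + 1)i = 10 + 3i


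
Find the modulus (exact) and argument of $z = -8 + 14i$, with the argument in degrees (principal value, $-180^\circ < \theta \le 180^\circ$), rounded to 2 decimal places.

|z| = sqrt((-8)^2 + 14^2) = sqrt(260)
arg(z) = arctan(b/a) = arctan(14/-8) (quadrant-adjusted) = 119.74°


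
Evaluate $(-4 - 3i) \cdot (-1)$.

(a1*a2 - b1*b2) + (a1*b2 + b1*a2)i
= (4 - 0) + (0 + 3)i
= 4 + 3i


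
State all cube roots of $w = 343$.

|w| = 343, arg(w) = 0°
Root modulus = 343^(1/3) = 7
Root arguments: θ_k = (0° + 360°k)/3 for k = 0, 1, ..., 2
Roots: 7, -7/2 + (7*sqrt(3)/2)i, -7/2 - (7*sqrt(3)/2)i


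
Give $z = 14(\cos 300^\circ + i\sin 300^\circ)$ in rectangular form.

a = r cos θ = 14 * 1/2 = 7
b = r sin θ = 14 * -sqrt(3)/2 = -7*sqrt(3)
z = 7 - 7*sqrt(3)i


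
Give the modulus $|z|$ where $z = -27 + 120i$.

|z| = sqrt(a^2 + b^2) = sqrt((-27)^2 + 120^2) = sqrt(15129) = 123


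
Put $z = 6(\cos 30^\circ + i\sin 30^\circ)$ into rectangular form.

a = r cos θ = 6 * sqrt(3)/2 = 3*sqrt(3)
b = r sin θ = 6 * 1/2 = 3
z = 3*sqrt(3) + 3i


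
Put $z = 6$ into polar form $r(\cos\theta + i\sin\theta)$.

r = |z| = sqrt(a^2 + b^2) = sqrt((6)^2 + (0)^2) = sqrt(36 + 0) = sqrt(36) = 6
b = 0 and a > 0, so z lies on the positive real axis: θ = 0°
z = 6(cos 0° + i sin 0°)


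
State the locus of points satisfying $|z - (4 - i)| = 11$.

|z - z0| = r describes a circle centered at z0 with radius r
Here z0 = 4 - i and r = 11
Locus: Circle centered at (4, -1) with radius 11


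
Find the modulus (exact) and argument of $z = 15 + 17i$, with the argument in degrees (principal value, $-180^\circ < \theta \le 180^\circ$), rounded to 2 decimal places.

|z| = sqrt(15^2 + 17^2) = sqrt(514)
arg(z) = arctan(b/a) = arctan(17/15) (quadrant-adjusted) = 48.58°


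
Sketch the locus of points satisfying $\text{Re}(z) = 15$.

Re(z) = x where z = x + yi; the equation x = 15 is satisfied by all points with that x-coordinate
Locus: Vertical line x = 15


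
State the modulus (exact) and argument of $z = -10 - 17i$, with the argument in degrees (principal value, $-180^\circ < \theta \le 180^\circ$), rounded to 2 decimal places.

|z| = sqrt((-10)^2 + (-17)^2) = sqrt(389)
arg(z) = arctan(b/a) = arctan(-17/-10) (quadrant-adjusted) = -120.47°


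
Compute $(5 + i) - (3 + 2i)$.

(5 - 3) + (1 - 2)i = 2 - i


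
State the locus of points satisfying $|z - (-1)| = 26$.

|z - z0| = r describes a circle centered at z0 with radius r
Here z0 = -1 and r = 26
Locus: Circle centered at (-1, 0) with radius 26


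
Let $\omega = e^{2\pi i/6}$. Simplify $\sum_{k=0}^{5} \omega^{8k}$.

Let ζ = ω^8 = e^(2πi·8/6). Since 6 ∤ 8, ζ ≠ 1.
Sum = Σ_{k=0}^{5} ζ^k = (ζ^6 - 1)/(ζ - 1) = (ω^{8·6} - 1)/(ζ - 1) = (1 - 1)/(ζ - 1) = 0


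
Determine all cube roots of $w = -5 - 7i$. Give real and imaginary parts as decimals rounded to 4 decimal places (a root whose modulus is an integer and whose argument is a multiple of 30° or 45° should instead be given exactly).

|w| = sqrt(74) ≈ 8.602325, arg(w) ≈ 234.462322°
Root modulus = sqrt(74)^(1/3) ≈ 2.048984
Root arguments: θ_k = (arg(w) + 360°k)/3 for k = 0, 1, ..., 2
Compute each root as (root modulus)(cos θ_k + i sin θ_k) using full-precision intermediates, then round to 4 decimal places.
Roots: 0.4206 + 2.0053i, -1.9470 - 0.6384i, 1.5264 - 1.3669i


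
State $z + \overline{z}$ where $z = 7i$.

z + conjugate(z) = (a + bi) + (a - bi) = 2a
= 2 * 0 = 0


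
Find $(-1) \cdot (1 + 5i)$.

(a1*a2 - b1*b2) + (a1*b2 + b1*a2)i
= (-1 - 0) + (-5 + 0)i
= -1 - 5i


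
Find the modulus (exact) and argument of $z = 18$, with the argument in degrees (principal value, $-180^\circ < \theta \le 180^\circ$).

|z| = sqrt(18^2 + 0^2) = 18
b = 0 and a > 0, so z lies on the positive real axis: arg(z) = 0°


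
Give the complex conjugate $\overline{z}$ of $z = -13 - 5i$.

If z = a + bi, then conjugate(z) = a - bi
conjugate(-13 - 5i) = -13 + 5i


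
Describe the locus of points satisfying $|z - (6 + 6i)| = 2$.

|z - z0| = r describes a circle centered at z0 with radius r
Here z0 = 6 + 6i and r = 2
Locus: Circle centered at (6, 6) with radius 2


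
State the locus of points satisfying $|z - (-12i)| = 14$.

|z - z0| = r describes a circle centered at z0 with radius r
Here z0 = -12i and r = 14
Locus: Circle centered at (0, -12) with radius 14


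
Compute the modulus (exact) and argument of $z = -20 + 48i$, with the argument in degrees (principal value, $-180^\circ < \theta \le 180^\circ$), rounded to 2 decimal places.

|z| = sqrt((-20)^2 + 48^2) = 52
arg(z) = arctan(b/a) = arctan(48/-20) (quadrant-adjusted) = 112.62°


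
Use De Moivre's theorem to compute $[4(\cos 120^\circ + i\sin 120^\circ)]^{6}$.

By De Moivre: z^n = r^n(cos(nθ) + i sin(nθ))
= 4^6(cos(6*120°) + i sin(6*120°))
= 4096(cos 0° + i sin 0°)
= 4096


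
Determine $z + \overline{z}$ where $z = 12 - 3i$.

z + conjugate(z) = (a + bi) + (a - bi) = 2a
= 2 * 12 = 24


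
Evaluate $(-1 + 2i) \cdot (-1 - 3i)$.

(a1*a2 - b1*b2) + (a1*b2 + b1*a2)i
= (1 - (-6)) + (3 + (-2))i
= 7 + i


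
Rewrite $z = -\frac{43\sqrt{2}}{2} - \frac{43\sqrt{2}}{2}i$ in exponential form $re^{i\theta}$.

r = |z| = sqrt((-43*sqrt(2)/2)^2 + (-43*sqrt(2)/2)^2) = sqrt(1849/2 + 1849/2) = sqrt(1849) = 43
θ = arctan(b/a) = arctan(-30.4056/-30.4056) (quadrant-adjusted) = 225° = 5π/4
z = 43e^(i*5π/4)


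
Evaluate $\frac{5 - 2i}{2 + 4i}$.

Multiply numerator and denominator by conjugate (2 - 4i):
= (5 - 2i)(2 - 4i) / (2^2 + 4^2)
= (2 - 24i) / 20
Divide through by 2: (1 - 12i) / 10
= 1/10 - (6/5)i


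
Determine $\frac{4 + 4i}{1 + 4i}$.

Multiply numerator and denominator by conjugate (1 - 4i):
= (4 + 4i)(1 - 4i) / (1^2 + 4^2)
= (20 - 12i) / 17
= 20/17 - (12/17)i


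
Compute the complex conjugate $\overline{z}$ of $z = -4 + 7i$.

If z = a + bi, then conjugate(z) = a - bi
conjugate(-4 + 7i) = -4 - 7i


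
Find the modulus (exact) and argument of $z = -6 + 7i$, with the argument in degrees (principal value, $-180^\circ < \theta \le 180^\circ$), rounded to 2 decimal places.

|z| = sqrt((-6)^2 + 7^2) = sqrt(85)
arg(z) = arctan(b/a) = arctan(7/-6) (quadrant-adjusted) = 130.60°


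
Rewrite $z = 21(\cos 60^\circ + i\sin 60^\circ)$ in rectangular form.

a = r cos θ = 21 * 1/2 = 21/2
b = r sin θ = 21 * sqrt(3)/2 = 21*sqrt(3)/2
z = 21/2 + (21*sqrt(3)/2)i


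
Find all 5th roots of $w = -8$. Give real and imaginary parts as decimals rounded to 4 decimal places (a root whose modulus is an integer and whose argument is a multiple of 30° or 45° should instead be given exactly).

|w| = 8, arg(w) = 180°
Root modulus = 8^(1/5) ≈ 1.515717
Root arguments: θ_k = (180° + 360°k)/5 for k = 0, 1, ..., 4
Compute each root as (root modulus)(cos θ_k + i sin θ_k) using full-precision intermediates, then round to 4 decimal places.
Roots: 1.2262 + 0.8909i, -0.4684 + 1.4415i, -1.5157, -0.4684 - 1.4415i, 1.2262 - 0.8909i


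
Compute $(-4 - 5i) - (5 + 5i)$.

(-4 - 5) + (-5 - 5)i = -9 - 10i


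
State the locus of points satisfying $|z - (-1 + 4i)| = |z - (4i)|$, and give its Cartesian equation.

|z - z1| = |z - z2| means z is equidistant from z1 and z2,
i.e. the perpendicular bisector of the segment from (-1, 4) to (0, 4) (midpoint (-1/2, 4)).
With z = x + yi, square both sides:
(x - (-1))^2 + (y - 4)^2 = (x - 0)^2 + (y - 4)^2
The x^2 and y^2 terms cancel: 2x + 0y = 16 - 17 = -1
Simplify: x = -1/2
Locus: Perpendicular bisector of the segment from (-1, 4) to (0, 4): the line x = -1/2


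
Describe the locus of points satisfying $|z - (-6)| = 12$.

|z - z0| = r describes a circle centered at z0 with radius r
Here z0 = -6 and r = 12
Locus: Circle centered at (-6, 0) with radius 12


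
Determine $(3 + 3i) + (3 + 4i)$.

(3 + 3) + (3 + 4)i = 6 + 7i


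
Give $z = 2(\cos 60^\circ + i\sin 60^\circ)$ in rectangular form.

a = r cos θ = 2 * 1/2 = 1
b = r sin θ = 2 * sqrt(3)/2 = sqrt(3)
z = 1 + sqrt(3)i


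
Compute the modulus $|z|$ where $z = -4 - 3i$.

|z| = sqrt(a^2 + b^2) = sqrt((-4)^2 + (-3)^2) = sqrt(25) = 5


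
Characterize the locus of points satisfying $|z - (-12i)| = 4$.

|z - z0| = r describes a circle centered at z0 with radius r
Here z0 = -12i and r = 4
Locus: Circle centered at (0, -12) with radius 4


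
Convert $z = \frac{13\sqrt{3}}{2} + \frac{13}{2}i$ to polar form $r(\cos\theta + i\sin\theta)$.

r = |z| = sqrt(a^2 + b^2) = sqrt((13*sqrt(3)/2)^2 + (13/2)^2) = sqrt(507/4 + 169/4) = sqrt(169) = 13
θ = arctan(b/a) = arctan(6.5/11.2583) (quadrant-adjusted) = 30°
z = 13(cos 30° + i sin 30°)


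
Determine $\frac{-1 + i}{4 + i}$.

Multiply numerator and denominator by conjugate (4 - i):
= (-1 + i)(4 - i) / (4^2 + 1^2)
= (-3 + 5i) / 17
= -3/17 + (5/17)i


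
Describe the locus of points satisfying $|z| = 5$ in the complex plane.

|z| = 5 means sqrt(x^2 + y^2) = 5
This is a circle of radius 5 centered at the origin


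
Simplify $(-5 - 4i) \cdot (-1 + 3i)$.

(a1*a2 - b1*b2) + (a1*b2 + b1*a2)i
= (5 - (-12)) + (-15 + 4)i
= 17 - 11i


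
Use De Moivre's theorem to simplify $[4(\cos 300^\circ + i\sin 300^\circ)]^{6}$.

By De Moivre: z^n = r^n(cos(nθ) + i sin(nθ))
= 4^6(cos(6*300°) + i sin(6*300°))
= 4096(cos 0° + i sin 0°)
= 4096


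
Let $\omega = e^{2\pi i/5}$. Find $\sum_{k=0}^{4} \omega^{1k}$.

Let ζ = ω^1 = e^(2πi·1/5). Since 5 ∤ 1, ζ ≠ 1.
Sum = Σ_{k=0}^{4} ζ^k = (ζ^5 - 1)/(ζ - 1) = (ω^{1·5} - 1)/(ζ - 1) = (1 - 1)/(ζ - 1) = 0


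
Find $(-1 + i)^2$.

(a + bi)^2 = a^2 - b^2 + 2abi
= (-1)^2 - 1^2 + 2*(-1)*1i
= -2i


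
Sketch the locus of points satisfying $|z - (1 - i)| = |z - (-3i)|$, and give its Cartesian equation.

|z - z1| = |z - z2| means z is equidistant from z1 and z2,
i.e. the perpendicular bisector of the segment from (1, -1) to (0, -3) (midpoint (1/2, -2)).
With z = x + yi, square both sides:
(x - 1)^2 + (y - (-1))^2 = (x - 0)^2 + (y - (-3))^2
The x^2 and y^2 terms cancel: -2x + (-4)y = 9 - 2 = 7
Simplify: 2x + 4y = -7
Locus: Perpendicular bisector of the segment from (1, -1) to (0, -3): the line 2x + 4y = -7


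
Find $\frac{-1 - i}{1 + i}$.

Multiply numerator and denominator by conjugate (1 - i):
= (-1 - i)(1 - i) / (1^2 + 1^2)
= (-2) / 2
= -1


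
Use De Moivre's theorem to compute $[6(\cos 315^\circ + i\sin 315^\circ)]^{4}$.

By De Moivre: z^n = r^n(cos(nθ) + i sin(nθ))
= 6^4(cos(4*315°) + i sin(4*315°))
= 1296(cos 180° + i sin 180°)
= -1296


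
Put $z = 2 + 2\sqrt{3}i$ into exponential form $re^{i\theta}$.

r = |z| = sqrt((2)^2 + (2*sqrt(3))^2) = sqrt(4 + 12) = sqrt(16) = 4
θ = arctan(b/a) = arctan(3.4641/2) (quadrant-adjusted) = 60° = π/3
z = 4e^(i*π/3)


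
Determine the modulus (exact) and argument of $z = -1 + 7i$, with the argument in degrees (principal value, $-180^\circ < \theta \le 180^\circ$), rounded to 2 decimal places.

|z| = sqrt((-1)^2 + 7^2) = sqrt(50)
arg(z) = arctan(b/a) = arctan(7/-1) (quadrant-adjusted) = 98.13°


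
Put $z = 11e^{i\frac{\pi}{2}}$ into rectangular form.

a = r cos θ = 11 * 0 = 0
b = r sin θ = 11 * 1 = 11
z = 11i


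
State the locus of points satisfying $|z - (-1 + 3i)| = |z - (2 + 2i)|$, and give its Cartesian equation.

|z - z1| = |z - z2| means z is equidistant from z1 and z2,
i.e. the perpendicular bisector of the segment from (-1, 3) to (2, 2) (midpoint (1/2, 5/2)).
With z = x + yi, square both sides:
(x - (-1))^2 + (y - 3)^2 = (x - 2)^2 + (y - 2)^2
The x^2 and y^2 terms cancel: 6x + (-2)y = 8 - 10 = -2
Simplify: 3x - y = -1
Locus: Perpendicular bisector of the segment from (-1, 3) to (2, 2): the line 3x - y = -1


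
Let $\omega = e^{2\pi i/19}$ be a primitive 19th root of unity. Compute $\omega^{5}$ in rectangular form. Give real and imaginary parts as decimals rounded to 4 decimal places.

ω^5 = e^(2πi·5/19) = e^(i·10π/19)
= cos(10π/19) + i sin(10π/19)
= -0.0826 + 0.9966i


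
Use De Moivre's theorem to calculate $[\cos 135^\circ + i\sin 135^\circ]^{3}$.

By De Moivre: z^n = r^n(cos(nθ) + i sin(nθ))
= 1^3(cos(3*135°) + i sin(3*135°))
= 1(cos 45° + i sin 45°)
= sqrt(2)/2 + (sqrt(2)/2)i


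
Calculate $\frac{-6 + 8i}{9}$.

Divisor is real, so divide each part by 9:
= -2/3 + (8/9)i


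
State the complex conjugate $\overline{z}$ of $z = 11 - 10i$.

If z = a + bi, then conjugate(z) = a - bi
conjugate(11 - 10i) = 11 + 10i


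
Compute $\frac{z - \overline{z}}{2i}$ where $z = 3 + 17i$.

z - conjugate(z) = 2bi
(z - conjugate(z))/(2i) = 2bi/(2i) = b = 17


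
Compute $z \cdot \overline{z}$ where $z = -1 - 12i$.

z * conjugate(z) = |z|^2 = a^2 + b^2
= (-1)^2 + (-12)^2 = 145


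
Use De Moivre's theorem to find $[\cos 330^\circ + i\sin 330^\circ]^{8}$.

By De Moivre: z^n = r^n(cos(nθ) + i sin(nθ))
= 1^8(cos(8*330°) + i sin(8*330°))
= 1(cos 120° + i sin 120°)
= -1/2 + (sqrt(3)/2)i


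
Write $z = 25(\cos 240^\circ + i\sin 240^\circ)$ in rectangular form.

a = r cos θ = 25 * -1/2 = -25/2
b = r sin θ = 25 * -sqrt(3)/2 = -25*sqrt(3)/2
z = -25/2 - (25*sqrt(3)/2)i


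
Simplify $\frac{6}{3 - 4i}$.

Multiply numerator and denominator by conjugate (3 + 4i):
= (6)(3 + 4i) / (3^2 + (-4)^2)
= (18 + 24i) / 25
= 18/25 + (24/25)i


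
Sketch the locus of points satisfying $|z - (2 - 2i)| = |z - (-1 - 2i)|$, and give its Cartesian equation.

|z - z1| = |z - z2| means z is equidistant from z1 and z2,
i.e. the perpendicular bisector of the segment from (2, -2) to (-1, -2) (midpoint (1/2, -2)).
With z = x + yi, square both sides:
(x - 2)^2 + (y - (-2))^2 = (x - (-1))^2 + (y - (-2))^2
The x^2 and y^2 terms cancel: -6x + 0y = 5 - 8 = -3
Simplify: x = 1/2
Locus: Perpendicular bisector of the segment from (2, -2) to (-1, -2): the line x = 1/2


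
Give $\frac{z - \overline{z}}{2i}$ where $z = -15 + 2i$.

z - conjugate(z) = 2bi
(z - conjugate(z))/(2i) = 2bi/(2i) = b = 2


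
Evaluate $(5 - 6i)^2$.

(a + bi)^2 = a^2 - b^2 + 2abi
= 5^2 - (-6)^2 + 2*5*(-6)i
= -11 - 60i


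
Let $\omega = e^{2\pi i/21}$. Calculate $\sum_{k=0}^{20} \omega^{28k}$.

Let ζ = ω^28 = e^(2πi·28/21). Since 21 ∤ 28, ζ ≠ 1.
Sum = Σ_{k=0}^{20} ζ^k = (ζ^21 - 1)/(ζ - 1) = (ω^{28·21} - 1)/(ζ - 1) = (1 - 1)/(ζ - 1) = 0


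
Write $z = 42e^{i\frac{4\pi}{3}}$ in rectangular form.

a = r cos θ = 42 * -1/2 = -21
b = r sin θ = 42 * -sqrt(3)/2 = -21*sqrt(3)
z = -21 - 21*sqrt(3)i


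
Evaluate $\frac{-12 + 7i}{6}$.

Divisor is real, so divide each part by 6:
= -2 + (7/6)i


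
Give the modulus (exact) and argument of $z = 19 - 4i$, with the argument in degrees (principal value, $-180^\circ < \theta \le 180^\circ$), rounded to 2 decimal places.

|z| = sqrt(19^2 + (-4)^2) = sqrt(377)
arg(z) = arctan(b/a) = arctan(-4/19) (quadrant-adjusted) = -11.89°


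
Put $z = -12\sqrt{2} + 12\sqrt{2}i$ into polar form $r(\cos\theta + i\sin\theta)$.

r = |z| = sqrt(a^2 + b^2) = sqrt((-12*sqrt(2))^2 + (12*sqrt(2))^2) = sqrt(288 + 288) = sqrt(576) = 24
θ = arctan(b/a) = arctan(16.9706/-16.9706) (quadrant-adjusted) = 135°
z = 24(cos 135° + i sin 135°)


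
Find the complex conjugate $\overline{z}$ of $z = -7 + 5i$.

If z = a + bi, then conjugate(z) = a - bi
conjugate(-7 + 5i) = -7 - 5i


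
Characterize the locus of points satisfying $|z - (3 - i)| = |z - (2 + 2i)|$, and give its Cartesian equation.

|z - z1| = |z - z2| means z is equidistant from z1 and z2,
i.e. the perpendicular bisector of the segment from (3, -1) to (2, 2) (midpoint (5/2, 1/2)).
With z = x + yi, square both sides:
(x - 3)^2 + (y - (-1))^2 = (x - 2)^2 + (y - 2)^2
The x^2 and y^2 terms cancel: -2x + 6y = 8 - 10 = -2
Simplify: x - 3y = 1
Locus: Perpendicular bisector of the segment from (3, -1) to (2, 2): the line x - 3y = 1


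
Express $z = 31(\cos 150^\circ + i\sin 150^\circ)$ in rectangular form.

a = r cos θ = 31 * -sqrt(3)/2 = -31*sqrt(3)/2
b = r sin θ = 31 * 1/2 = 31/2
z = -31*sqrt(3)/2 + (31/2)i


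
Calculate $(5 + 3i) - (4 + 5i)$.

(5 - 4) + (3 - 5)i = 1 - 2i


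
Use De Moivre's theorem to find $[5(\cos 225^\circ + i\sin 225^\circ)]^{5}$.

By De Moivre: z^n = r^n(cos(nθ) + i sin(nθ))
= 5^5(cos(5*225°) + i sin(5*225°))
= 3125(cos 45° + i sin 45°)
= 3125*sqrt(2)/2 + (3125*sqrt(2)/2)i


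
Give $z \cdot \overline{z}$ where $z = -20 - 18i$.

z * conjugate(z) = |z|^2 = a^2 + b^2
= (-20)^2 + (-18)^2 = 724


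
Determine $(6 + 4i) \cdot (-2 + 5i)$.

(a1*a2 - b1*b2) + (a1*b2 + b1*a2)i
= (-12 - 20) + (30 + (-8))i
= -32 + 22i


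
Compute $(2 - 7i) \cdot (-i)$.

(a1*a2 - b1*b2) + (a1*b2 + b1*a2)i
= (0 - 7) + (-2 + 0)i
= -7 - 2i


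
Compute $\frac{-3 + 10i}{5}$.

Divisor is real, so divide each part by 5:
= -3/5 + 2i


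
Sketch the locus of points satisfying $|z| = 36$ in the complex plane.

|z| = 36 means sqrt(x^2 + y^2) = 36
This is a circle of radius 36 centered at the origin


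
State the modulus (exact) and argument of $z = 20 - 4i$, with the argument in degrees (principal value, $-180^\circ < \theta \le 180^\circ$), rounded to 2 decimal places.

|z| = sqrt(20^2 + (-4)^2) = sqrt(416)
arg(z) = arctan(b/a) = arctan(-4/20) (quadrant-adjusted) = -11.31°


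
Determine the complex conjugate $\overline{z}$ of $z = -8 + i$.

If z = a + bi, then conjugate(z) = a - bi
conjugate(-8 + i) = -8 - i


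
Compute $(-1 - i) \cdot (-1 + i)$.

(a1*a2 - b1*b2) + (a1*b2 + b1*a2)i
= (1 - (-1)) + (-1 + 1)i
= 2


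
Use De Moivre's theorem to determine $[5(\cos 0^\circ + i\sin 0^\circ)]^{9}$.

By De Moivre: z^n = r^n(cos(nθ) + i sin(nθ))
= 5^9(cos(9*0°) + i sin(9*0°))
= 1953125(cos 0° + i sin 0°)
= 1953125


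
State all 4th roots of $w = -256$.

|w| = 256, arg(w) = 180°
Root modulus = 256^(1/4) = 4
Root arguments: θ_k = (180° + 360°k)/4 for k = 0, 1, ..., 3
Roots: 2*sqrt(2) + 2*sqrt(2)i, -2*sqrt(2) + 2*sqrt(2)i, -2*sqrt(2) - 2*sqrt(2)i, 2*sqrt(2) - 2*sqrt(2)i


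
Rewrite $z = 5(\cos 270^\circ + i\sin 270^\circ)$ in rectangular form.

a = r cos θ = 5 * 0 = 0
b = r sin θ = 5 * -1 = -5
z = -5i


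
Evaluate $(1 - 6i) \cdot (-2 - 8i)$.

(a1*a2 - b1*b2) + (a1*b2 + b1*a2)i
= (-2 - 48) + (-8 + 12)i
= -50 + 4i


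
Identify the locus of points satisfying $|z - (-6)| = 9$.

|z - z0| = r describes a circle centered at z0 with radius r
Here z0 = -6 and r = 9
Locus: Circle centered at (-6, 0) with radius 9


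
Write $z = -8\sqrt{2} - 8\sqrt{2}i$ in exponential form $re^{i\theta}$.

r = |z| = sqrt((-8*sqrt(2))^2 + (-8*sqrt(2))^2) = sqrt(128 + 128) = sqrt(256) = 16
θ = arctan(b/a) = arctan(-11.3137/-11.3137) (quadrant-adjusted) = -135° = -3π/4
z = 16e^(-i*3π/4)


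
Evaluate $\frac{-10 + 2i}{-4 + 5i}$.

Multiply numerator and denominator by conjugate (-4 - 5i):
= (-10 + 2i)(-4 - 5i) / ((-4)^2 + 5^2)
= (50 + 42i) / 41
= 50/41 + (42/41)i


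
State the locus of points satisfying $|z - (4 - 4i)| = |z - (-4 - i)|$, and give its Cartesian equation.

|z - z1| = |z - z2| means z is equidistant from z1 and z2,
i.e. the perpendicular bisector of the segment from (4, -4) to (-4, -1) (midpoint (0, -5/2)).
With z = x + yi, square both sides:
(x - 4)^2 + (y - (-4))^2 = (x - (-4))^2 + (y - (-1))^2
The x^2 and y^2 terms cancel: -16x + 6y = 17 - 32 = -15
Simplify: 16x - 6y = 15
Locus: Perpendicular bisector of the segment from (4, -4) to (-4, -1): the line 16x - 6y = 15


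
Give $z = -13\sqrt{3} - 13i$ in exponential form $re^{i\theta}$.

r = |z| = sqrt((-13*sqrt(3))^2 + (-13)^2) = sqrt(507 + 169) = sqrt(676) = 26
θ = arctan(b/a) = arctan(-13/-22.5167) (quadrant-adjusted) = -150° = -5π/6
z = 26e^(-i*5π/6)


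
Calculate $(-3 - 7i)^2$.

(a + bi)^2 = a^2 - b^2 + 2abi
= (-3)^2 - (-7)^2 + 2*(-3)*(-7)i
= -40 + 42i


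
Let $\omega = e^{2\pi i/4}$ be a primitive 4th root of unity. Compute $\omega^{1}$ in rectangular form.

ω^1 = e^(2πi·1/4) = e^(i·1π/2)
= cos(1π/2) + i sin(1π/2)
= i


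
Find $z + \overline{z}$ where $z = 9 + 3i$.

z + conjugate(z) = (a + bi) + (a - bi) = 2a
= 2 * 9 = 18


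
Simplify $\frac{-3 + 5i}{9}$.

Divisor is real, so divide each part by 9:
= -1/3 + (5/9)i


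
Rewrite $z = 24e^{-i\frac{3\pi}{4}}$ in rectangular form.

a = r cos θ = 24 * -sqrt(2)/2 = -12*sqrt(2)
b = r sin θ = 24 * -sqrt(2)/2 = -12*sqrt(2)
z = -12*sqrt(2) - 12*sqrt(2)i


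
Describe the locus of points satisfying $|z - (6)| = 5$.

|z - z0| = r describes a circle centered at z0 with radius r
Here z0 = 6 and r = 5
Locus: Circle centered at (6, 0) with radius 5


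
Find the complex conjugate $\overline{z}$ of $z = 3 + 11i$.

If z = a + bi, then conjugate(z) = a - bi
conjugate(3 + 11i) = 3 - 11i


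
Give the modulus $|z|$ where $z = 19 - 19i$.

|z| = sqrt(a^2 + b^2) = sqrt(19^2 + (-19)^2) = sqrt(722) = sqrt(722)


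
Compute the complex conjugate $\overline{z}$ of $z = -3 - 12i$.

If z = a + bi, then conjugate(z) = a - bi
conjugate(-3 - 12i) = -3 + 12i


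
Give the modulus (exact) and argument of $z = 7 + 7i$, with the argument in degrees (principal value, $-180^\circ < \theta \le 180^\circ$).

|z| = sqrt(7^2 + 7^2) = sqrt(98)
arg(z) = arctan(b/a) = arctan(7/7) (quadrant-adjusted) = 45°


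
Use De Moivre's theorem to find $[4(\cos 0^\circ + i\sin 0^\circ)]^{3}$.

By De Moivre: z^n = r^n(cos(nθ) + i sin(nθ))
= 4^3(cos(3*0°) + i sin(3*0°))
= 64(cos 0° + i sin 0°)
= 64


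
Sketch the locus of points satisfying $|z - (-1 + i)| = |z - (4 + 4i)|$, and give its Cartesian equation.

|z - z1| = |z - z2| means z is equidistant from z1 and z2,
i.e. the perpendicular bisector of the segment from (-1, 1) to (4, 4) (midpoint (3/2, 5/2)).
With z = x + yi, square both sides:
(x - (-1))^2 + (y - 1)^2 = (x - 4)^2 + (y - 4)^2
The x^2 and y^2 terms cancel: 10x + 6y = 32 - 2 = 30
Simplify: 5x + 3y = 15
Locus: Perpendicular bisector of the segment from (-1, 1) to (4, 4): the line 5x + 3y = 15


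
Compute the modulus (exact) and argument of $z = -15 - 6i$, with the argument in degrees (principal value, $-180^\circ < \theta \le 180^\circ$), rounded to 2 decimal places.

|z| = sqrt((-15)^2 + (-6)^2) = sqrt(261)
arg(z) = arctan(b/a) = arctan(-6/-15) (quadrant-adjusted) = -158.20°


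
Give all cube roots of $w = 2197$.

|w| = 2197, arg(w) = 0°
Root modulus = 2197^(1/3) = 13
Root arguments: θ_k = (0° + 360°k)/3 for k = 0, 1, ..., 2
Roots: 13, -13/2 + (13*sqrt(3)/2)i, -13/2 - (13*sqrt(3)/2)i


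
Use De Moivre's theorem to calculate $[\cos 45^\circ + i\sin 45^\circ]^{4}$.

By De Moivre: z^n = r^n(cos(nθ) + i sin(nθ))
= 1^4(cos(4*45°) + i sin(4*45°))
= 1(cos 180° + i sin 180°)
= -1


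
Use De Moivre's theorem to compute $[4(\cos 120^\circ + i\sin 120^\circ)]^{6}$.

By De Moivre: z^n = r^n(cos(nθ) + i sin(nθ))
= 4^6(cos(6*120°) + i sin(6*120°))
= 4096(cos 0° + i sin 0°)
= 4096


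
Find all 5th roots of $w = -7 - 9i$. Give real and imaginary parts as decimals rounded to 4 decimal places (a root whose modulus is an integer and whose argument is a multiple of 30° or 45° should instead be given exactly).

|w| = sqrt(130) ≈ 11.401754, arg(w) ≈ 232.125016°
Root modulus = sqrt(130)^(1/5) ≈ 1.627025
Root arguments: θ_k = (arg(w) + 360°k)/5 for k = 0, 1, ..., 4
Compute each root as (root modulus)(cos θ_k + i sin θ_k) using full-precision intermediates, then round to 4 decimal places.
Roots: 1.1215 + 1.1787i, -0.7745 + 1.4309i, -1.6002 - 0.2944i, -0.2145 - 1.6128i, 1.4676 - 0.7024i


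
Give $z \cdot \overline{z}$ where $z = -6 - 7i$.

z * conjugate(z) = |z|^2 = a^2 + b^2
= (-6)^2 + (-7)^2 = 85


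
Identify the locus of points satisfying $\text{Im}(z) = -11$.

Im(z) = y where z = x + yi; the equation y = -11 is satisfied by all points with that y-coordinate
Locus: Horizontal line y = -11


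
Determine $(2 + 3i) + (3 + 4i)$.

(2 + 3) + (3 + 4)i = 5 + 7i


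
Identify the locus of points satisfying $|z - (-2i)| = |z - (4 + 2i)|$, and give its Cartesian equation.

|z - z1| = |z - z2| means z is equidistant from z1 and z2,
i.e. the perpendicular bisector of the segment from (0, -2) to (4, 2) (midpoint (2, 0)).
With z = x + yi, square both sides:
(x - 0)^2 + (y - (-2))^2 = (x - 4)^2 + (y - 2)^2
The x^2 and y^2 terms cancel: 8x + 8y = 20 - 4 = 16
Simplify: x + y = 2
Locus: Perpendicular bisector of the segment from (0, -2) to (4, 2): the line x + y = 2


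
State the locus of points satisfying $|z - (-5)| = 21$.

|z - z0| = r describes a circle centered at z0 with radius r
Here z0 = -5 and r = 21
Locus: Circle centered at (-5, 0) with radius 21


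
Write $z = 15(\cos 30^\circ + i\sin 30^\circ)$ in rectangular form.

a = r cos θ = 15 * sqrt(3)/2 = 15*sqrt(3)/2
b = r sin θ = 15 * 1/2 = 15/2
z = 15*sqrt(3)/2 + (15/2)i


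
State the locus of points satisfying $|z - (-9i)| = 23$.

|z - z0| = r describes a circle centered at z0 with radius r
Here z0 = -9i and r = 23
Locus: Circle centered at (0, -9) with radius 23


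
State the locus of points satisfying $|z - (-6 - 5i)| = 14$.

|z - z0| = r describes a circle centered at z0 with radius r
Here z0 = -6 - 5i and r = 14
Locus: Circle centered at (-6, -5) with radius 14


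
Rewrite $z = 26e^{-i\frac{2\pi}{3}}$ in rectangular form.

a = r cos θ = 26 * -1/2 = -13
b = r sin θ = 26 * -sqrt(3)/2 = -13*sqrt(3)
z = -13 - 13*sqrt(3)i


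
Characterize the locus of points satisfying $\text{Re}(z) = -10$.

Re(z) = x where z = x + yi; the equation x = -10 is satisfied by all points with that x-coordinate
Locus: Vertical line x = -10


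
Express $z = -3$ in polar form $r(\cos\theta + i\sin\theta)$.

r = |z| = sqrt(a^2 + b^2) = sqrt((-3)^2 + (0)^2) = sqrt(9 + 0) = sqrt(9) = 3
b = 0 and a < 0, so z lies on the negative real axis: θ = 180°
z = 3(cos 180° + i sin 180°)


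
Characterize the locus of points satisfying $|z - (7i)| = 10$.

|z - z0| = r describes a circle centered at z0 with radius r
Here z0 = 7i and r = 10
Locus: Circle centered at (0, 7) with radius 10


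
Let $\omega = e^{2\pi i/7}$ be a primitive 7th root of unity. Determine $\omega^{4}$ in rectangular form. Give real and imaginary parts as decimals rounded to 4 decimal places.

ω^4 = e^(2πi·4/7) = e^(i·8π/7)
= cos(8π/7) + i sin(8π/7)
= -0.9010 - 0.4339i


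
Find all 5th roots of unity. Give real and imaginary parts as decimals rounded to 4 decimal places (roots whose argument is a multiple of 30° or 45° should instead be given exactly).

ω_k = e^(2πik/5) = cos(2πk/5) + i sin(2πk/5) for k = 0, 1, ..., 4
Roots: 1, 0.3090 + 0.9511i, -0.8090 + 0.5878i, -0.8090 - 0.5878i, 0.3090 - 0.9511i


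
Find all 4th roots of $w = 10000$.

|w| = 10000, arg(w) = 0°
Root modulus = 10000^(1/4) = 10
Root arguments: θ_k = (0° + 360°k)/4 for k = 0, 1, ..., 3
Roots: 10, 10i, -10, -10i


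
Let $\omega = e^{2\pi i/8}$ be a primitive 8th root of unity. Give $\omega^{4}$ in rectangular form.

ω^4 = e^(2πi·4/8) = e^(i·1π)
= cos(1π) + i sin(1π)
= -1


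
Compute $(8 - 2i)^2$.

(a + bi)^2 = a^2 - b^2 + 2abi
= 8^2 - (-2)^2 + 2*8*(-2)i
= 60 - 32i


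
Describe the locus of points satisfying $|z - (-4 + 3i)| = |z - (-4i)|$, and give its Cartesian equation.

|z - z1| = |z - z2| means z is equidistant from z1 and z2,
i.e. the perpendicular bisector of the segment from (-4, 3) to (0, -4) (midpoint (-2, -1/2)).
With z = x + yi, square both sides:
(x - (-4))^2 + (y - 3)^2 = (x - 0)^2 + (y - (-4))^2
The x^2 and y^2 terms cancel: 8x + (-14)y = 16 - 25 = -9
Simplify: 8x - 14y = -9
Locus: Perpendicular bisector of the segment from (-4, 3) to (0, -4): the line 8x - 14y = -9


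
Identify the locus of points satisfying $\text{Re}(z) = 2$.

Re(z) = x where z = x + yi; the equation x = 2 is satisfied by all points with that x-coordinate
Locus: Vertical line x = 2


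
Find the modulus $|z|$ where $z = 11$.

|z| = sqrt(a^2 + b^2) = sqrt(11^2 + 0^2) = sqrt(121) = 11


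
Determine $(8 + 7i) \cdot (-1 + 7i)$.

(a1*a2 - b1*b2) + (a1*b2 + b1*a2)i
= (-8 - 49) + (56 + (-7))i
= -57 + 49i


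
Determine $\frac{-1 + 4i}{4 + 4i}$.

Multiply numerator and denominator by conjugate (4 - 4i):
= (-1 + 4i)(4 - 4i) / (4^2 + 4^2)
= (12 + 20i) / 32
Divide through by 4: (3 + 5i) / 8
= 3/8 + (5/8)i


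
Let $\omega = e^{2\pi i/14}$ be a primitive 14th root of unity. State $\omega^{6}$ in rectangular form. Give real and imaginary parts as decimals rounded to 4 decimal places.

ω^6 = e^(2πi·6/14) = e^(i·6π/7)
= cos(6π/7) + i sin(6π/7)
= -0.9010 + 0.4339i


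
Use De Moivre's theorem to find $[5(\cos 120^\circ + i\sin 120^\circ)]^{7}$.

By De Moivre: z^n = r^n(cos(nθ) + i sin(nθ))
= 5^7(cos(7*120°) + i sin(7*120°))
= 78125(cos 120° + i sin 120°)
= -78125/2 + (78125*sqrt(3)/2)i


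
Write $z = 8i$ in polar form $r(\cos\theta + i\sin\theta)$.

r = |z| = sqrt(a^2 + b^2) = sqrt((0)^2 + (8)^2) = sqrt(0 + 64) = sqrt(64) = 8
a = 0 and b > 0, so z lies on the positive imaginary axis: θ = 90°
z = 8(cos 90° + i sin 90°)


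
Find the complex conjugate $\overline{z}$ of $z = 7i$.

If z = a + bi, then conjugate(z) = a - bi
conjugate(7i) = -7i


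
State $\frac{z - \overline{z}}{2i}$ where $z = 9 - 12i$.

z - conjugate(z) = 2bi
(z - conjugate(z))/(2i) = 2bi/(2i) = b = -12


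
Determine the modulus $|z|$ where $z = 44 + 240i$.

|z| = sqrt(a^2 + b^2) = sqrt(44^2 + 240^2) = sqrt(59536) = 244


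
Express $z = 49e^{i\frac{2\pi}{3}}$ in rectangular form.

a = r cos θ = 49 * -1/2 = -49/2
b = r sin θ = 49 * sqrt(3)/2 = 49*sqrt(3)/2
z = -49/2 + (49*sqrt(3)/2)i


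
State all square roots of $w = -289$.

|w| = 289, arg(w) = 180°
Root modulus = 289^(1/2) = 17
Root arguments: θ_k = (180° + 360°k)/2 for k = 0, 1, ..., 1
Roots: 17i, -17i


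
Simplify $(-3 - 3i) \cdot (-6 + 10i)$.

(a1*a2 - b1*b2) + (a1*b2 + b1*a2)i
= (18 - (-30)) + (-30 + 18)i
= 48 - 12i


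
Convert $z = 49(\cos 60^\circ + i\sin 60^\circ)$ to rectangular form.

a = r cos θ = 49 * 1/2 = 49/2
b = r sin θ = 49 * sqrt(3)/2 = 49*sqrt(3)/2
z = 49/2 + (49*sqrt(3)/2)i


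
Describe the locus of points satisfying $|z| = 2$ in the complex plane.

|z| = 2 means sqrt(x^2 + y^2) = 2
This is a circle of radius 2 centered at the origin


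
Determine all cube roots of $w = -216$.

|w| = 216, arg(w) = 180°
Root modulus = 216^(1/3) = 6
Root arguments: θ_k = (180° + 360°k)/3 for k = 0, 1, ..., 2
Roots: 3 + 3*sqrt(3)i, -6, 3 - 3*sqrt(3)i


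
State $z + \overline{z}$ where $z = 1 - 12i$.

z + conjugate(z) = (a + bi) + (a - bi) = 2a
= 2 * 1 = 2


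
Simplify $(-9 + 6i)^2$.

(a + bi)^2 = a^2 - b^2 + 2abi
= (-9)^2 - 6^2 + 2*(-9)*6i
= 45 - 108i


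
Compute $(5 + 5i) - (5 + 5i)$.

(5 - 5) + (5 - 5)i = 0


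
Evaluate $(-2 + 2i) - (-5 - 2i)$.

(-2 - (-5)) + (2 - (-2))i = 3 + 4i


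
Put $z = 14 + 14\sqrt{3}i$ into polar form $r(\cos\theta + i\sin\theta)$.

r = |z| = sqrt(a^2 + b^2) = sqrt((14)^2 + (14*sqrt(3))^2) = sqrt(196 + 588) = sqrt(784) = 28
θ = arctan(b/a) = arctan(24.2487/14) (quadrant-adjusted) = 60°
z = 28(cos 60° + i sin 60°)


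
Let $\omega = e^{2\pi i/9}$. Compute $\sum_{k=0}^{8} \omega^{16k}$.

Let ζ = ω^16 = e^(2πi·16/9). Since 9 ∤ 16, ζ ≠ 1.
Sum = Σ_{k=0}^{8} ζ^k = (ζ^9 - 1)/(ζ - 1) = (ω^{16·9} - 1)/(ζ - 1) = (1 - 1)/(ζ - 1) = 0


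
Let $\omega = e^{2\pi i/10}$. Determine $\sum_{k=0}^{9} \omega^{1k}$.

Let ζ = ω^1 = e^(2πi·1/10). Since 10 ∤ 1, ζ ≠ 1.
Sum = Σ_{k=0}^{9} ζ^k = (ζ^10 - 1)/(ζ - 1) = (ω^{1·10} - 1)/(ζ - 1) = (1 - 1)/(ζ - 1) = 0


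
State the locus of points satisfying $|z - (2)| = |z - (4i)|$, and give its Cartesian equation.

|z - z1| = |z - z2| means z is equidistant from z1 and z2,
i.e. the perpendicular bisector of the segment from (2, 0) to (0, 4) (midpoint (1, 2)).
With z = x + yi, square both sides:
(x - 2)^2 + (y - 0)^2 = (x - 0)^2 + (y - 4)^2
The x^2 and y^2 terms cancel: -4x + 8y = 16 - 4 = 12
Simplify: x - 2y = -3
Locus: Perpendicular bisector of the segment from (2, 0) to (0, 4): the line x - 2y = -3


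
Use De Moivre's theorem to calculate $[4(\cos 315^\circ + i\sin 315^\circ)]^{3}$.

By De Moivre: z^n = r^n(cos(nθ) + i sin(nθ))
= 4^3(cos(3*315°) + i sin(3*315°))
= 64(cos 225° + i sin 225°)
= -32*sqrt(2) - 32*sqrt(2)i


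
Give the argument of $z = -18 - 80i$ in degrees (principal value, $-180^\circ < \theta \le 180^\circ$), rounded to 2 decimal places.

θ = arctan(b/a) = arctan(-80/-18) (quadrant-adjusted) = -102.68°


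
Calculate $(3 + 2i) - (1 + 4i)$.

(3 - 1) + (2 - 4)i = 2 - 2i


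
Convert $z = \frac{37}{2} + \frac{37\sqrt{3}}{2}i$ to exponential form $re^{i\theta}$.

r = |z| = sqrt((37/2)^2 + (37*sqrt(3)/2)^2) = sqrt(1369/4 + 4107/4) = sqrt(1369) = 37
θ = arctan(b/a) = arctan(32.0429/18.5) (quadrant-adjusted) = 60° = π/3
z = 37e^(i*π/3)


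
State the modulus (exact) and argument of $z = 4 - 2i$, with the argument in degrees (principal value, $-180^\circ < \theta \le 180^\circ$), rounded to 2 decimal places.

|z| = sqrt(4^2 + (-2)^2) = sqrt(20)
arg(z) = arctan(b/a) = arctan(-2/4) (quadrant-adjusted) = -26.57°


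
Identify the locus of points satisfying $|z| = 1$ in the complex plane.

|z| = 1 means sqrt(x^2 + y^2) = 1
This is a circle of radius 1 centered at the origin


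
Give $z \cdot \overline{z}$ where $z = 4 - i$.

z * conjugate(z) = |z|^2 = a^2 + b^2
= 4^2 + (-1)^2 = 17


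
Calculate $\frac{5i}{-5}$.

Divisor is real, so divide each part by -5:
= -i


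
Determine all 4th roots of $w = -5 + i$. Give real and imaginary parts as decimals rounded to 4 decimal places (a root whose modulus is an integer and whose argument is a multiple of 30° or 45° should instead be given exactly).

|w| = sqrt(26) ≈ 5.099020, arg(w) ≈ 168.690068°
Root modulus = sqrt(26)^(1/4) ≈ 1.502698
Root arguments: θ_k = (arg(w) + 360°k)/4 for k = 0, 1, ..., 3
Compute each root as (root modulus)(cos θ_k + i sin θ_k) using full-precision intermediates, then round to 4 decimal places.
Roots: 1.1137 + 1.0089i, -1.0089 + 1.1137i, -1.1137 - 1.0089i, 1.0089 - 1.1137i


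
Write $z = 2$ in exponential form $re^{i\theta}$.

r = |z| = sqrt((2)^2 + (0)^2) = sqrt(4 + 0) = sqrt(4) = 2
b = 0 and a > 0, so z lies on the positive real axis: θ = 0
z = 2e^(i*0) = 2


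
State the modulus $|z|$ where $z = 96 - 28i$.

|z| = sqrt(a^2 + b^2) = sqrt(96^2 + (-28)^2) = sqrt(10000) = 100


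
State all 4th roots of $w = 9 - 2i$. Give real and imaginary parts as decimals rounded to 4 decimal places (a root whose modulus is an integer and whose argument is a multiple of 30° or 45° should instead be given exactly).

|w| = sqrt(85) ≈ 9.219544, arg(w) ≈ 347.471192°
Root modulus = sqrt(85)^(1/4) ≈ 1.742518
Root arguments: θ_k = (arg(w) + 360°k)/4 for k = 0, 1, ..., 3
Compute each root as (root modulus)(cos θ_k + i sin θ_k) using full-precision intermediates, then round to 4 decimal places.
Roots: 0.0952 + 1.7399i, -1.7399 + 0.0952i, -0.0952 - 1.7399i, 1.7399 - 0.0952i
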